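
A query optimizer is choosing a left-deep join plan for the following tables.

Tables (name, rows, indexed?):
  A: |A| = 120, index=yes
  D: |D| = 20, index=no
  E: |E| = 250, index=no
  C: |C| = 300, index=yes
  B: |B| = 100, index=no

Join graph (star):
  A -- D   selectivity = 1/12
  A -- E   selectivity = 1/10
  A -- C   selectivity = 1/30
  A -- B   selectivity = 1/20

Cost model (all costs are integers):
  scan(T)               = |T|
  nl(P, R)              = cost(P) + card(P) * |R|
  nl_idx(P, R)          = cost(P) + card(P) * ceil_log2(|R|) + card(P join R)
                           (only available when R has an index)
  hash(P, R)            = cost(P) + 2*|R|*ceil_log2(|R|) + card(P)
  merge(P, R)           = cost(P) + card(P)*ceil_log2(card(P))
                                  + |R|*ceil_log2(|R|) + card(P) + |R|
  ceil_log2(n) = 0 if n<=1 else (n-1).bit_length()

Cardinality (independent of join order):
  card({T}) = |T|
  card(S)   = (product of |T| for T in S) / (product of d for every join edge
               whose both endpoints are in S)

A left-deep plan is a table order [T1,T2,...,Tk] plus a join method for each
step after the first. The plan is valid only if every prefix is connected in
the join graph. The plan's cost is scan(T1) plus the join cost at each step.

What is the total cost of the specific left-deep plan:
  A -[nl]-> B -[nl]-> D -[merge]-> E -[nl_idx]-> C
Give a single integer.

512370

step 1: scan A: cost=120, card=120
step 2: join B via nl
    card(P join B) = 120*100/(20) = 600
    cost = 120 + 120*100 = 12120
step 3: join D via nl
    card(P join D) = 600*20/(12) = 1000
    cost = 12120 + 600*20 = 24120
step 4: join E via merge
    card(P join E) = 1000*250/(10) = 25000
    cost = 24120 + 1000*10 + 250*8 + 1000 + 250 = 37370
step 5: join C via nl_idx
    card(P join C) = 25000*300/(30) = 250000
    cost = 37370 + 25000*9 + 250000 = 512370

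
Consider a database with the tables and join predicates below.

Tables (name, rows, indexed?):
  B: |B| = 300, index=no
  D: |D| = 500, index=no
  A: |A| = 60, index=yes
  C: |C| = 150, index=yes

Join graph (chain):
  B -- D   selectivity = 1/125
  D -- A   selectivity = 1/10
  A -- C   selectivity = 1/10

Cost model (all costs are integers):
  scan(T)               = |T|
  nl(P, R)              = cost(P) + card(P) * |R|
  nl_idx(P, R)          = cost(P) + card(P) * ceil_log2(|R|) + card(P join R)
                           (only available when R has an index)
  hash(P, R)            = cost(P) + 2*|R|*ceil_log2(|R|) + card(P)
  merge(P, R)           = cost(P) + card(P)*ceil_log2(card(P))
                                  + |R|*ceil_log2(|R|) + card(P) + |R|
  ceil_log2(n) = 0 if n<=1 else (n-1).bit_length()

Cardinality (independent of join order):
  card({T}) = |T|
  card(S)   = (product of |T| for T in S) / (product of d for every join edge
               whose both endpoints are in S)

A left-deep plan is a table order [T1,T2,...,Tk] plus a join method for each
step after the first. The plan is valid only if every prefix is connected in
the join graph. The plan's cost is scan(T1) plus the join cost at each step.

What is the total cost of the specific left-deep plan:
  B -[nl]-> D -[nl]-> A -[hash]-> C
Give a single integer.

step 1: scan B: cost=300, card=300
step 2: join D via nl
    card(P join D) = 300*500/(125) = 1200
    cost = 300 + 300*500 = 150300
step 3: join A via nl
    card(P join A) = 1200*60/(10) = 7200
    cost = 150300 + 1200*60 = 222300
step 4: join C via hash
    card(P join C) = 7200*150/(10) = 108000
    cost = 222300 + 2*150*8 + 7200 = 231900

231900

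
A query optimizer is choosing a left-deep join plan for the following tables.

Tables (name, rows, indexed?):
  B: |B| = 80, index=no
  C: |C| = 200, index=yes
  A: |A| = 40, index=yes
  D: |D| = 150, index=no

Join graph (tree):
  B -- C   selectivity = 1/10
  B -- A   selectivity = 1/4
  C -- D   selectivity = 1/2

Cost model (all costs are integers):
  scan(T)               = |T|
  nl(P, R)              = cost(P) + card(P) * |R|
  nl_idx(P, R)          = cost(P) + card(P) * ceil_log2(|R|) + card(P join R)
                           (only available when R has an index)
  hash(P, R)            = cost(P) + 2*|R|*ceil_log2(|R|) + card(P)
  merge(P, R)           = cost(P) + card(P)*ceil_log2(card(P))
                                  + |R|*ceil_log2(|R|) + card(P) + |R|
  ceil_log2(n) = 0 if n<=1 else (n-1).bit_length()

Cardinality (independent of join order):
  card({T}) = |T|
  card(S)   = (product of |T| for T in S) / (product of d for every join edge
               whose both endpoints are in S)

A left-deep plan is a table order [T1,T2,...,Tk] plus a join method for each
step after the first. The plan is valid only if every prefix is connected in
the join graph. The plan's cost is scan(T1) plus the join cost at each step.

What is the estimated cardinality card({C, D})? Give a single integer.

Tables in S: C(200), D(150)
Edges inside S: C-D(d=2)
numerator = 200 * 150 = 30000
denominator = 2 = 2
card(S) = 30000 / 2 = 15000

15000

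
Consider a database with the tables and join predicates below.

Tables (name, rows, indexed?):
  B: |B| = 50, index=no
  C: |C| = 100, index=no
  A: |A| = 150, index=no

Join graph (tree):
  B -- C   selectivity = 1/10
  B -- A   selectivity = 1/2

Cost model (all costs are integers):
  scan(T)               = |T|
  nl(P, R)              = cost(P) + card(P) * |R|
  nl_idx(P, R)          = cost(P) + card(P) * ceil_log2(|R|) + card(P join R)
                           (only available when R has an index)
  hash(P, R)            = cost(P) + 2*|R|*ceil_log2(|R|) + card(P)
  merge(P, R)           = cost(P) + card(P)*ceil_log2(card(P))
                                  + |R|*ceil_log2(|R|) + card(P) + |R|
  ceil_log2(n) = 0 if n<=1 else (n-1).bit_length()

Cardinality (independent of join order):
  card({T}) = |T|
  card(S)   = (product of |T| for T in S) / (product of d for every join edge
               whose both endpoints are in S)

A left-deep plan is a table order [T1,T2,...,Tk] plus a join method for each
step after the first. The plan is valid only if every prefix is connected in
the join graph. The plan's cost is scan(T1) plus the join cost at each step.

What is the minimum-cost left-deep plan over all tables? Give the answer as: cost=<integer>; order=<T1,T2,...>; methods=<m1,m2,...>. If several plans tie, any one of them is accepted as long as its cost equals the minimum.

cost=3700; order=C,B,A; methods=hash,hash

Selinger DP (subsets sized 1..n):
  {B}: scan cost=50, card=50
  {C}: scan cost=100, card=100
  {A}: scan cost=150, card=150
  {BC}: card=500; try (B,hash)→800, (C,merge)→1200, (B,merge)→1250, (C,hash)→1500, (C,nl)→5050, (B,nl)→5100; best=800 via (B,hash)
  {AB}: card=3750; try (B,hash)→900, (A,merge)→1750, (B,merge)→1850, (A,hash)→2500, (A,nl)→7550, (B,nl)→7650; best=900 via (B,hash)
  {ABC}: card=37500; try (A,hash)→3700, (C,hash)→6050, (A,merge)→7150, (C,merge)→50450, (A,nl)→75800, (C,nl)→375900; best=3700 via (A,hash)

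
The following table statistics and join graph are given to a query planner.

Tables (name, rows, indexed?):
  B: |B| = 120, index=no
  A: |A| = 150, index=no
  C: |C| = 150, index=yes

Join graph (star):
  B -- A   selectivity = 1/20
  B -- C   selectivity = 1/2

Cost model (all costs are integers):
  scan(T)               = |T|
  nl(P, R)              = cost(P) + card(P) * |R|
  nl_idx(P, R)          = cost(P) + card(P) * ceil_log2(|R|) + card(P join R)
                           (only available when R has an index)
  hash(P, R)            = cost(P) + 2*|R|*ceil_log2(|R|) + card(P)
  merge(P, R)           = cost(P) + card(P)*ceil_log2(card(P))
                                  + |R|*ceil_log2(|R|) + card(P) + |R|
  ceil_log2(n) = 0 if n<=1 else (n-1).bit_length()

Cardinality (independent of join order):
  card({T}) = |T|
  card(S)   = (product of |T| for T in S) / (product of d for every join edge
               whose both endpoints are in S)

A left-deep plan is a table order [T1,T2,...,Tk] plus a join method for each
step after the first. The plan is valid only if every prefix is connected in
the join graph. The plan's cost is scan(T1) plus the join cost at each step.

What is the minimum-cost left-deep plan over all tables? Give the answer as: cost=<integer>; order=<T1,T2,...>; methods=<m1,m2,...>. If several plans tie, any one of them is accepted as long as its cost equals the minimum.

Selinger DP (subsets sized 1..n):
  {B}: scan cost=120, card=120
  {A}: scan cost=150, card=150
  {C}: scan cost=150, card=150
  {AB}: card=900; try (B,hash)→1980, (A,merge)→2430, (B,merge)→2460, (A,hash)→2640, (A,nl)→18120, (B,nl)→18150; best=1980 via (B,hash)
  {BC}: card=9000; try (B,hash)→1980, (C,merge)→2430, (B,merge)→2460, (C,hash)→2640, (C,nl_idx)→10080, (C,nl)→18120 …(+1); best=1980 via (B,hash)
  {ABC}: card=67500; try (C,hash)→5280, (C,merge)→13230, (A,hash)→13380, (C,nl_idx)→76680, (C,nl)→136980, (A,merge)→138330 …(+1); best=5280 via (C,hash)

cost=5280; order=A,B,C; methods=hash,hash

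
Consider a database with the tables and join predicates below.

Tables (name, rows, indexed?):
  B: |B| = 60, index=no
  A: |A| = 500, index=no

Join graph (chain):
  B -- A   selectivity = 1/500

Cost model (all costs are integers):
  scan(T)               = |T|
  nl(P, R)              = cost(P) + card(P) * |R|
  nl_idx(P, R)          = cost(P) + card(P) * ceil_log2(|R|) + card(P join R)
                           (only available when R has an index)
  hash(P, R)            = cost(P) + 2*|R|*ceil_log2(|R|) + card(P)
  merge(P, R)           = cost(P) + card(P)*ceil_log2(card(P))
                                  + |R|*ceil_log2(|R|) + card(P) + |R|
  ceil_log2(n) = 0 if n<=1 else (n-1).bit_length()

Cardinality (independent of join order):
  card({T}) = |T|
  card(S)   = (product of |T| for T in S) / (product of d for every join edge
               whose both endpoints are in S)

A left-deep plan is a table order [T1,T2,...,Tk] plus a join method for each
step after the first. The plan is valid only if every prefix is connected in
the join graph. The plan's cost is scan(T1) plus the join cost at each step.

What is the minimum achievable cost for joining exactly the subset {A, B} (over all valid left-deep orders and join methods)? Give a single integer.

1720

Selinger DP over subsets of {A,B}:
  {B}: scan cost=60, card=60
  {A}: scan cost=500, card=500
  {AB}: card=60; try (B,hash)→1720, (A,merge)→5480, (B,merge)→5920, (A,hash)→9120, (A,nl)→30060, (B,nl)→30500; best=1720 via (B,hash)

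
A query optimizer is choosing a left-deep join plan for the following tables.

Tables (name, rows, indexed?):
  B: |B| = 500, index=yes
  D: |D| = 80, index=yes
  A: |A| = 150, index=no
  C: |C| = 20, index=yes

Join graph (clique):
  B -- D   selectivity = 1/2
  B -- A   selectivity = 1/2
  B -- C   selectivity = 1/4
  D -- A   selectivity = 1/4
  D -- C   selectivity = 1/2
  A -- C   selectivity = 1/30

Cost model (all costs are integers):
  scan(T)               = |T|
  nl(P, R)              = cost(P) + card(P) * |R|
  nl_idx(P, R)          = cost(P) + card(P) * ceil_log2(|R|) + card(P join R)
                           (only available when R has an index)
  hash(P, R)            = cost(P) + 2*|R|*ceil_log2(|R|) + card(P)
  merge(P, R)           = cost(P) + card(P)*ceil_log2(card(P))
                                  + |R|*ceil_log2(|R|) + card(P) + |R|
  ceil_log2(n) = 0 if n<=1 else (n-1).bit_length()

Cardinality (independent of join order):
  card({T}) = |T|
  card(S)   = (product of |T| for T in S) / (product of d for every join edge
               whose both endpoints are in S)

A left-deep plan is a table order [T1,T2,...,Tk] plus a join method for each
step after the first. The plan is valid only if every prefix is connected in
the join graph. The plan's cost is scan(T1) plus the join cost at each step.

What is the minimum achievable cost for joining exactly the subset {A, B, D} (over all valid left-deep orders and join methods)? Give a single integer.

Selinger DP over subsets of {A,B,D}:
  {B}: scan cost=500, card=500
  {D}: scan cost=80, card=80
  {A}: scan cost=150, card=150
  {BD}: card=20000; try (D,hash)→2120, (B,merge)→5720, (D,merge)→6140, (B,hash)→9160, (B,nl_idx)→20800, (D,nl_idx)→24000 …(+2); best=2120 via (D,hash)
  {AB}: card=37500; try (A,hash)→3400, (B,merge)→6500, (A,merge)→6850, (B,hash)→9300, (B,nl_idx)→39000, (B,nl)→75150 …(+1); best=3400 via (A,hash)
  {AD}: card=3000; try (D,hash)→1420, (A,merge)→2070, (D,merge)→2140, (A,hash)→2560, (D,nl_idx)→4200, (A,nl)→12080 …(+1); best=1420 via (D,hash)
  {ABD}: card=375000; try (B,hash)→13420, (A,hash)→24520, (D,hash)→42020, (B,merge)→45420, (A,merge)→323470, (B,nl_idx)→403420 …(+5); best=13420 via (B,hash)

13420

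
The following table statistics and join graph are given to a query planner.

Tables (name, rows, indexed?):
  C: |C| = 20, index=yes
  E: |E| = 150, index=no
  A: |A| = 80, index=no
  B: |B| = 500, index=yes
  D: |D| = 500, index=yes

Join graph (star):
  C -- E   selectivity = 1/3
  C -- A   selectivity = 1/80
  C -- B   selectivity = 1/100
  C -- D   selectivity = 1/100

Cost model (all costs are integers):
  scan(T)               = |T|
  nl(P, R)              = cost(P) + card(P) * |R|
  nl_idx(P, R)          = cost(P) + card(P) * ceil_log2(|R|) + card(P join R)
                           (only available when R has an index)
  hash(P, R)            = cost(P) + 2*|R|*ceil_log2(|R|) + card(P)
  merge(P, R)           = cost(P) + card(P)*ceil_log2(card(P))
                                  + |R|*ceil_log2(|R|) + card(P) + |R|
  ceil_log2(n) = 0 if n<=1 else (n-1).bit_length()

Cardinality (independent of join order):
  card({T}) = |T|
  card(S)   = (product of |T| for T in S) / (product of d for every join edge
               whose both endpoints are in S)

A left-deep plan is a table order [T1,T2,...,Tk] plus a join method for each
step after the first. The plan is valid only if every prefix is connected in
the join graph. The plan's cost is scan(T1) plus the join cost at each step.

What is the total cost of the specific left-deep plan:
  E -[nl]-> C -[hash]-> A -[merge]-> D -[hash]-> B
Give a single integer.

35270

step 1: scan E: cost=150, card=150
step 2: join C via nl
    card(P join C) = 150*20/(3) = 1000
    cost = 150 + 150*20 = 3150
step 3: join A via hash
    card(P join A) = 1000*80/(80) = 1000
    cost = 3150 + 2*80*7 + 1000 = 5270
step 4: join D via merge
    card(P join D) = 1000*500/(100) = 5000
    cost = 5270 + 1000*10 + 500*9 + 1000 + 500 = 21270
step 5: join B via hash
    card(P join B) = 5000*500/(100) = 25000
    cost = 21270 + 2*500*9 + 5000 = 35270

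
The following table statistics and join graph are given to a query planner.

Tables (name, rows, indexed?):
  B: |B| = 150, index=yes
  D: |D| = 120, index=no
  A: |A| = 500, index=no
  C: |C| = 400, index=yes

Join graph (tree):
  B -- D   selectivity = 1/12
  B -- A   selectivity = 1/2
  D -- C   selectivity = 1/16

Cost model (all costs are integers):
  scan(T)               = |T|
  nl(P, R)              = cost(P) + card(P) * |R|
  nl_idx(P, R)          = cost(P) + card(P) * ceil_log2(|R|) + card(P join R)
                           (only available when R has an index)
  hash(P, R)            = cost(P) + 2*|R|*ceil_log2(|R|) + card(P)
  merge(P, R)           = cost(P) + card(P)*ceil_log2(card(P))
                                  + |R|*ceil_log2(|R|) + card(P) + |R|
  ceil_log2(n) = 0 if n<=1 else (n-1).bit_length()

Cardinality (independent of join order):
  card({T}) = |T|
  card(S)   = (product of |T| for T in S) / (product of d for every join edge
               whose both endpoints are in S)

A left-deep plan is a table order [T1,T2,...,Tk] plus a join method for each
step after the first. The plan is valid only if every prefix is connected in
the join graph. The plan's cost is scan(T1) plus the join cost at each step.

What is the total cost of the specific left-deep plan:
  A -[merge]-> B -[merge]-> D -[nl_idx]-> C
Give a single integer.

13395310

step 1: scan A: cost=500, card=500
step 2: join B via merge
    card(P join B) = 500*150/(2) = 37500
    cost = 500 + 500*9 + 150*8 + 500 + 150 = 6850
step 3: join D via merge
    card(P join D) = 37500*120/(12) = 375000
    cost = 6850 + 37500*16 + 120*7 + 37500 + 120 = 645310
step 4: join C via nl_idx
    card(P join C) = 375000*400/(16) = 9375000
    cost = 645310 + 375000*9 + 9375000 = 13395310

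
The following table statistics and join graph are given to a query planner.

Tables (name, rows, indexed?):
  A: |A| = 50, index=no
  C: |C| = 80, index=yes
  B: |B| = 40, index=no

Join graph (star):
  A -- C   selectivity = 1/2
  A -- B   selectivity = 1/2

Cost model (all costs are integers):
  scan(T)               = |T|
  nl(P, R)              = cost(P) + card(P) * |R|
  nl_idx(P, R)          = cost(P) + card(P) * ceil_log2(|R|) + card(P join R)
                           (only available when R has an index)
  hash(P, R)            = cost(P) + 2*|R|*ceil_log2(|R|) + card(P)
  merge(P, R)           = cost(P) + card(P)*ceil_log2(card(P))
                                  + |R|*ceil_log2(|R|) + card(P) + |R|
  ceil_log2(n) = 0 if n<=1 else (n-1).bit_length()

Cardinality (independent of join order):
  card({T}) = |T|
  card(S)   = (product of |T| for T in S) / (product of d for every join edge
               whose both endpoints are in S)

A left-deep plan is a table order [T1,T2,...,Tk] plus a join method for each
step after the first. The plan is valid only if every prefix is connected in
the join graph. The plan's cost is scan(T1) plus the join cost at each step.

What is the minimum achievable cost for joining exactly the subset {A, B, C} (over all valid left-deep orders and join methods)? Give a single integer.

2700

Selinger DP over subsets of {A,B,C}:
  {A}: scan cost=50, card=50
  {C}: scan cost=80, card=80
  {B}: scan cost=40, card=40
  {AC}: card=2000; try (A,hash)→760, (C,merge)→1040, (A,merge)→1070, (C,hash)→1220, (C,nl_idx)→2400, (C,nl)→4050 …(+1); best=760 via (A,hash)
  {AB}: card=1000; try (B,hash)→580, (A,merge)→670, (B,merge)→680, (A,hash)→680, (A,nl)→2040, (B,nl)→2050; best=580 via (B,hash)
  {ABC}: card=40000; try (C,hash)→2700, (B,hash)→3240, (C,merge)→12220, (B,merge)→25040, (C,nl_idx)→47580, (C,nl)→80580 …(+1); best=2700 via (C,hash)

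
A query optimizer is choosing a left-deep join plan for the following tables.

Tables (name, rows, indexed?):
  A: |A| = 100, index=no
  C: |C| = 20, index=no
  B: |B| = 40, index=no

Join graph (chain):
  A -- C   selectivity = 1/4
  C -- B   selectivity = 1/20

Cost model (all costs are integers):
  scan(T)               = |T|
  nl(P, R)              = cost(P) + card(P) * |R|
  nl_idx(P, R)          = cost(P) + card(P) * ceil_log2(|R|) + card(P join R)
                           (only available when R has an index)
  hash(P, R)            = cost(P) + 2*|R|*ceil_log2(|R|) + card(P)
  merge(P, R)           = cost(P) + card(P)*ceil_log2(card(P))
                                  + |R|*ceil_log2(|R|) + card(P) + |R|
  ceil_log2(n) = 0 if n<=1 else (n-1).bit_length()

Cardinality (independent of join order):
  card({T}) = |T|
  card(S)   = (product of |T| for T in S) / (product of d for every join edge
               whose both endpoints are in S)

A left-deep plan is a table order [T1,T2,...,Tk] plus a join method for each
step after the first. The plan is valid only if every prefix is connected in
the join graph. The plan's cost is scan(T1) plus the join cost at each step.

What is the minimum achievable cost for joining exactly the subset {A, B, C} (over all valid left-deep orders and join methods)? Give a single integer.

Selinger DP over subsets of {A,B,C}:
  {A}: scan cost=100, card=100
  {C}: scan cost=20, card=20
  {B}: scan cost=40, card=40
  {AC}: card=500; try (C,hash)→400, (A,merge)→940, (C,merge)→1020, (A,hash)→1440, (A,nl)→2020, (C,nl)→2100; best=400 via (C,hash)
  {BC}: card=40; try (C,hash)→280, (B,merge)→420, (C,merge)→440, (B,hash)→520, (B,nl)→820, (C,nl)→840; best=280 via (C,hash)
  {ABC}: card=1000; try (A,merge)→1360, (B,hash)→1380, (A,hash)→1720, (A,nl)→4280, (B,merge)→5680, (B,nl)→20400; best=1360 via (A,merge)

1360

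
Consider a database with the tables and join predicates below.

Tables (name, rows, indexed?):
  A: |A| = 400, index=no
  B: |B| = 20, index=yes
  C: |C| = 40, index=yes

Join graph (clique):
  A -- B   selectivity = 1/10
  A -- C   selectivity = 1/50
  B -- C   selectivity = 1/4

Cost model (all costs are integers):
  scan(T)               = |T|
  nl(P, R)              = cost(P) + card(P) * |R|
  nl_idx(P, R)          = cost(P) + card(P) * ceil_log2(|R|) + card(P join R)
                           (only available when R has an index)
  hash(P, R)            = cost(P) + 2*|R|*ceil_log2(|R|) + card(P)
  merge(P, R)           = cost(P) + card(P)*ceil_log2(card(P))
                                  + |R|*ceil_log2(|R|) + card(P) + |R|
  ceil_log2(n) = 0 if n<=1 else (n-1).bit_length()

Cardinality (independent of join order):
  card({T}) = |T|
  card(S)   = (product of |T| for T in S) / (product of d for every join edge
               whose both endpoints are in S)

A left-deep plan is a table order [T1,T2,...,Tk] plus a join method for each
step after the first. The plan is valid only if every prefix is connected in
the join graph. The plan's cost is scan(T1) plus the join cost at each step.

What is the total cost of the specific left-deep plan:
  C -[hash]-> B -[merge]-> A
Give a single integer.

step 1: scan C: cost=40, card=40
step 2: join B via hash
    card(P join B) = 40*20/(4) = 200
    cost = 40 + 2*20*5 + 40 = 280
step 3: join A via merge
    card(P join A) = 200*400/(10*50) = 160
    cost = 280 + 200*8 + 400*9 + 200 + 400 = 6080

6080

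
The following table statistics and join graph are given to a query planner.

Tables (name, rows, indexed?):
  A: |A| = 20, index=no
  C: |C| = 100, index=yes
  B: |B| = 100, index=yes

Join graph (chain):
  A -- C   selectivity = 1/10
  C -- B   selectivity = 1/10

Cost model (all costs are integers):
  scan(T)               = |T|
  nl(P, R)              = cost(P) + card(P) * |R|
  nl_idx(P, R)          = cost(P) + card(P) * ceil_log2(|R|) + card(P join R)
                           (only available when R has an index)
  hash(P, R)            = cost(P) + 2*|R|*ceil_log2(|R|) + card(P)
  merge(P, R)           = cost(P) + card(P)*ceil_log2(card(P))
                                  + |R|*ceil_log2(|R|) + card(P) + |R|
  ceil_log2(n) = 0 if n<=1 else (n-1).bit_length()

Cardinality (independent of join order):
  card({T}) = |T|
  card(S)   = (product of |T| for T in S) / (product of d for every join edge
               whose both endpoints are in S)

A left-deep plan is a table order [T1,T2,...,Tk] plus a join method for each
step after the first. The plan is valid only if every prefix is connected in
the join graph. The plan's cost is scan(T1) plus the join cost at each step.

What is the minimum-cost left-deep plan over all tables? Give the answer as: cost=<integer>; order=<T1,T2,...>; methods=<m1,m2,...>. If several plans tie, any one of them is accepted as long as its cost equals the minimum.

cost=1960; order=A,C,B; methods=nl_idx,hash

Selinger DP (subsets sized 1..n):
  {A}: scan cost=20, card=20
  {C}: scan cost=100, card=100
  {B}: scan cost=100, card=100
  {AC}: card=200; try (C,nl_idx)→360, (A,hash)→400, (C,merge)→940, (A,merge)→1020, (C,hash)→1440, (C,nl)→2020 …(+1); best=360 via (C,nl_idx)
  {BC}: card=1000; try (C,hash)→1600, (B,hash)→1600, (C,merge)→1700, (B,merge)→1700, (C,nl_idx)→1800, (B,nl_idx)→1800 …(+2); best=1600 via (C,hash)
  {ABC}: card=2000; try (B,hash)→1960, (A,hash)→2800, (B,merge)→2960, (B,nl_idx)→3760, (A,merge)→12720, (B,nl)→20360 …(+1); best=1960 via (B,hash)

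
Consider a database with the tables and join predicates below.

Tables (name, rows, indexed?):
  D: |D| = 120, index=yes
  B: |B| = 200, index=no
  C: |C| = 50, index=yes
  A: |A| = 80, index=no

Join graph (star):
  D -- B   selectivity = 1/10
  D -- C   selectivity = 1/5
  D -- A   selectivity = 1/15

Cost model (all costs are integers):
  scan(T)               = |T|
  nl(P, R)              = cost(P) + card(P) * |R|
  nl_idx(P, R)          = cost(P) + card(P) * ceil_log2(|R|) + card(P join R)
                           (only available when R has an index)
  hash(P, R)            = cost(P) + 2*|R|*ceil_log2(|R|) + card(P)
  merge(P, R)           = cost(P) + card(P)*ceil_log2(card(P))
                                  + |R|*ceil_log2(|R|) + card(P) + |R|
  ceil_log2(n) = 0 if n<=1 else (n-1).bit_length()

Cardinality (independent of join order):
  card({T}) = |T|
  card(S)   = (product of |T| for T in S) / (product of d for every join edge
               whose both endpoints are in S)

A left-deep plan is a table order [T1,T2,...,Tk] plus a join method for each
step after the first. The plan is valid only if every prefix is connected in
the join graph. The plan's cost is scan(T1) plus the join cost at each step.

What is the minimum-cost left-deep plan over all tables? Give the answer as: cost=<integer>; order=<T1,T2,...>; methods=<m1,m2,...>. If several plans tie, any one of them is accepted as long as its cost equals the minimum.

Selinger DP (subsets sized 1..n):
  {D}: scan cost=120, card=120
  {B}: scan cost=200, card=200
  {C}: scan cost=50, card=50
  {A}: scan cost=80, card=80
  {BD}: card=2400; try (D,hash)→2080, (B,merge)→2880, (D,merge)→2960, (B,hash)→3440, (D,nl_idx)→4000, (B,nl)→24120 …(+1); best=2080 via (D,hash)
  {CD}: card=1200; try (C,hash)→840, (D,merge)→1360, (C,merge)→1430, (D,nl_idx)→1600, (D,hash)→1780, (C,nl_idx)→2040 …(+2); best=840 via (C,hash)
  {AD}: card=640; try (D,nl_idx)→1280, (A,hash)→1360, (D,merge)→1680, (A,merge)→1720, (D,hash)→1840, (D,nl)→9680 …(+1); best=1280 via (D,nl_idx)
  {BCD}: card=24000; try (C,hash)→5080, (B,hash)→5240, (B,merge)→17040, (C,merge)→33630, (C,nl_idx)→40480, (C,nl)→122080 …(+1); best=5080 via (C,hash)
  {ABD}: card=12800; try (B,hash)→5120, (A,hash)→5600, (B,merge)→10120, (A,merge)→33920, (B,nl)→129280, (A,nl)→194080; best=5120 via (B,hash)
  {ACD}: card=6400; try (C,hash)→2520, (A,hash)→3160, (C,merge)→8670, (C,nl_idx)→11520, (A,merge)→15880, (C,nl)→33280 …(+1); best=2520 via (C,hash)
  {ABCD}: card=128000; try (B,hash)→12120, (C,hash)→18520, (A,hash)→30200, (B,merge)→93920, (C,merge)→197470, (C,nl_idx)→209920 …(+4); best=12120 via (B,hash)

cost=12120; order=A,D,C,B; methods=nl_idx,hash,hash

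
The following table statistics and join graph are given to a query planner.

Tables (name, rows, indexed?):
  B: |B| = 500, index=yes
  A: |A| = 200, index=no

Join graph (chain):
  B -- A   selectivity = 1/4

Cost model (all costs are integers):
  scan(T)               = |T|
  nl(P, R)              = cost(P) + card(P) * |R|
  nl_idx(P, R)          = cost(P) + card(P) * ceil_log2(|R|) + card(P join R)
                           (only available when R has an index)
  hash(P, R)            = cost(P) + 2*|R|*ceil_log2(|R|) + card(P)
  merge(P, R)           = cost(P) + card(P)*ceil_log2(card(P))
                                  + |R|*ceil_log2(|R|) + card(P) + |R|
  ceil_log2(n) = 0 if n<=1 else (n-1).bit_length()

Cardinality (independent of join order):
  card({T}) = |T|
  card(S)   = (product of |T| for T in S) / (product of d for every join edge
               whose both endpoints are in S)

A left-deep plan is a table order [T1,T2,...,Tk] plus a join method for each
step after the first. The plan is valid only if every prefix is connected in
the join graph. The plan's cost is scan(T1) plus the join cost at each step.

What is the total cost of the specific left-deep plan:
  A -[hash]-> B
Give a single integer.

9400

step 1: scan A: cost=200, card=200
step 2: join B via hash
    card(P join B) = 200*500/(4) = 25000
    cost = 200 + 2*500*9 + 200 = 9400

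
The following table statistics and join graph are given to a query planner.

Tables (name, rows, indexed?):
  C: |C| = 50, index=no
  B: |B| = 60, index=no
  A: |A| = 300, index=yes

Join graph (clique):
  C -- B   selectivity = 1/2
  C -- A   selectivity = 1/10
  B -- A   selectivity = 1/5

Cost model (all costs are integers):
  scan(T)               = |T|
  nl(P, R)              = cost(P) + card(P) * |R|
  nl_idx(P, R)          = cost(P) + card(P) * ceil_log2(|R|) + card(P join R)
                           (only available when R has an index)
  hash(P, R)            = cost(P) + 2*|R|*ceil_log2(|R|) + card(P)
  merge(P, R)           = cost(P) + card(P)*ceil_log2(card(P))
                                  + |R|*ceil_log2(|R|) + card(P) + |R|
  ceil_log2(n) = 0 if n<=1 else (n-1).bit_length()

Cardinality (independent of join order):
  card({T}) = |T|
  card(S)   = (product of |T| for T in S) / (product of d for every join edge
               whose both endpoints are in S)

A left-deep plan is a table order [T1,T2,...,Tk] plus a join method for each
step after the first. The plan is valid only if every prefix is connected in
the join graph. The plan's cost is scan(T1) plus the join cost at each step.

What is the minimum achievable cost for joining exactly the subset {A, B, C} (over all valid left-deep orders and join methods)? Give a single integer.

3420

Selinger DP over subsets of {A,B,C}:
  {C}: scan cost=50, card=50
  {B}: scan cost=60, card=60
  {A}: scan cost=300, card=300
  {BC}: card=1500; try (C,hash)→720, (B,hash)→820, (B,merge)→820, (C,merge)→830, (B,nl)→3050, (C,nl)→3060; best=720 via (C,hash)
  {AC}: card=1500; try (C,hash)→1200, (A,nl_idx)→2000, (A,merge)→3400, (C,merge)→3650, (A,hash)→5500, (A,nl)→15050 …(+1); best=1200 via (C,hash)
  {AB}: card=3600; try (B,hash)→1320, (A,merge)→3480, (B,merge)→3720, (A,nl_idx)→4200, (A,hash)→5520, (A,nl)→18060 …(+1); best=1320 via (B,hash)
  {ABC}: card=9000; try (B,hash)→3420, (C,hash)→5520, (A,hash)→7620, (B,merge)→19620, (A,merge)→21720, (A,nl_idx)→23220 …(+4); best=3420 via (B,hash)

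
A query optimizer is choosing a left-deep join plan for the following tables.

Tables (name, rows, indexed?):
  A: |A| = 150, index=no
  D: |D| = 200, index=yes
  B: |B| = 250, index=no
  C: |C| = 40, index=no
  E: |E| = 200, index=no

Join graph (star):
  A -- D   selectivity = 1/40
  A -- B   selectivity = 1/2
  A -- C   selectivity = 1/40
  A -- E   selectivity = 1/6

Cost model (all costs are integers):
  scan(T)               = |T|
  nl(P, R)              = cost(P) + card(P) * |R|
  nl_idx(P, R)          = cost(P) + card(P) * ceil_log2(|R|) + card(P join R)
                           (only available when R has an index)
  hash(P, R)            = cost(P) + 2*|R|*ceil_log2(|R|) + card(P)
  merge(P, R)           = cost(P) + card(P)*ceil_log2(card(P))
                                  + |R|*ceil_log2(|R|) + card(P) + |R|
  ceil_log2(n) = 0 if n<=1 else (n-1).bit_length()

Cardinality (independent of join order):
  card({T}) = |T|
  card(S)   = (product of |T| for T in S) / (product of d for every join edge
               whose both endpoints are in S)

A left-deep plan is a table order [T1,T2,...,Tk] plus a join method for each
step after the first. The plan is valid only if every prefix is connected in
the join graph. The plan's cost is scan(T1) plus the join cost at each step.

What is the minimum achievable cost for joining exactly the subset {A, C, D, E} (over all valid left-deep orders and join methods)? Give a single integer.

6680

Selinger DP over subsets of {A,C,D,E}:
  {A}: scan cost=150, card=150
  {D}: scan cost=200, card=200
  {C}: scan cost=40, card=40
  {E}: scan cost=200, card=200
  {AD}: card=750; try (D,nl_idx)→2100, (A,hash)→2800, (D,merge)→3300, (A,merge)→3350, (D,hash)→3500, (D,nl)→30150 …(+1); best=2100 via (D,nl_idx)
  {AC}: card=150; try (C,hash)→780, (A,merge)→1670, (C,merge)→1780, (A,hash)→2480, (A,nl)→6040, (C,nl)→6150; best=780 via (C,hash)
  {AE}: card=5000; try (A,hash)→2800, (E,merge)→3300, (A,merge)→3350, (E,hash)→3500, (E,nl)→30150, (A,nl)→30200; best=2800 via (A,hash)
  {ACD}: card=750; try (D,nl_idx)→2730, (C,hash)→3330, (D,merge)→3930, (D,hash)→4130, (C,merge)→10630, (D,nl)→30780 …(+1); best=2730 via (D,nl_idx)
  {ADE}: card=25000; try (E,hash)→6050, (D,hash)→11000, (E,merge)→12150, (D,nl_idx)→67800, (D,merge)→74600, (E,nl)→152100 …(+1); best=6050 via (E,hash)
  {ACE}: card=5000; try (E,merge)→3930, (E,hash)→4130, (C,hash)→8280, (E,nl)→30780, (C,merge)→73080, (C,nl)→202800; best=3930 via (E,merge)
  {ACDE}: card=25000; try (E,hash)→6680, (D,hash)→12130, (E,merge)→12780, (C,hash)→31530, (D,nl_idx)→68930, (D,merge)→75730 …(+4); best=6680 via (E,hash)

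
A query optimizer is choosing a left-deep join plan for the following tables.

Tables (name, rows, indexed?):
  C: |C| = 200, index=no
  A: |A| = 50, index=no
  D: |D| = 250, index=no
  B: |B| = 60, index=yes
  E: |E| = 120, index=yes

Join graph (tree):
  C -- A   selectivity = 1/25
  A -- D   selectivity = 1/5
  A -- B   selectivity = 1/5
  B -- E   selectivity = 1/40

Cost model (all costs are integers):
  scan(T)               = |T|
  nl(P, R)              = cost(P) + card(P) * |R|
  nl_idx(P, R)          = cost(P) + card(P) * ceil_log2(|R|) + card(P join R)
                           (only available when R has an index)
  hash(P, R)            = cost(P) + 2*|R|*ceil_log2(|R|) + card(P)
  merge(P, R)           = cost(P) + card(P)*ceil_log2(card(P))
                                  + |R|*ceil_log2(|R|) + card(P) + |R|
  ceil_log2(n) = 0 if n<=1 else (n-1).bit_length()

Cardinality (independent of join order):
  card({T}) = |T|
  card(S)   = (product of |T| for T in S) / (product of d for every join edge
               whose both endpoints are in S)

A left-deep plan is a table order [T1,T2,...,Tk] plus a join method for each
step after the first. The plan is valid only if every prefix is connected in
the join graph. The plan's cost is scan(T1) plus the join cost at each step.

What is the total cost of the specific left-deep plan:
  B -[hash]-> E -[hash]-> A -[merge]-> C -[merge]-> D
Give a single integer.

244230

step 1: scan B: cost=60, card=60
step 2: join E via hash
    card(P join E) = 60*120/(40) = 180
    cost = 60 + 2*120*7 + 60 = 1800
step 3: join A via hash
    card(P join A) = 180*50/(5) = 1800
    cost = 1800 + 2*50*6 + 180 = 2580
step 4: join C via merge
    card(P join C) = 1800*200/(25) = 14400
    cost = 2580 + 1800*11 + 200*8 + 1800 + 200 = 25980
step 5: join D via merge
    card(P join D) = 14400*250/(5) = 720000
    cost = 25980 + 14400*14 + 250*8 + 14400 + 250 = 244230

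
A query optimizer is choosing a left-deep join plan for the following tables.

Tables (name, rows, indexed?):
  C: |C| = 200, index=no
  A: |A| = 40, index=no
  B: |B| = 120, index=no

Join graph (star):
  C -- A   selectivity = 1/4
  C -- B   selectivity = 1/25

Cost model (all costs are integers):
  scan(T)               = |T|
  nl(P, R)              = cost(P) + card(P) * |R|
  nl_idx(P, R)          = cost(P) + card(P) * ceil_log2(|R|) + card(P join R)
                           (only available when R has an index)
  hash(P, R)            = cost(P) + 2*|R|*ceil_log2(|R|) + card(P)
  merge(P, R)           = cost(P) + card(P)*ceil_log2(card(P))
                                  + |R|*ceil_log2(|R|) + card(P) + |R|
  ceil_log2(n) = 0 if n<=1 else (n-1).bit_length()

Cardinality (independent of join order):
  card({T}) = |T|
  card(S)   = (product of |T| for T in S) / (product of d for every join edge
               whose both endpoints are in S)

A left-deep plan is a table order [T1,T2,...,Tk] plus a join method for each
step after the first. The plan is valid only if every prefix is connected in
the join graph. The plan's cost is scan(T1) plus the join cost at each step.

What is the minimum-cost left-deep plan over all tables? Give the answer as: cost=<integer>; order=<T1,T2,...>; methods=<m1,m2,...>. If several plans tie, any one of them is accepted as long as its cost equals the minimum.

cost=3520; order=C,B,A; methods=hash,hash

Selinger DP (subsets sized 1..n):
  {C}: scan cost=200, card=200
  {A}: scan cost=40, card=40
  {B}: scan cost=120, card=120
  {AC}: card=2000; try (A,hash)→880, (C,merge)→2120, (A,merge)→2280, (C,hash)→3280, (C,nl)→8040, (A,nl)→8200; best=880 via (A,hash)
  {BC}: card=960; try (B,hash)→2080, (C,merge)→2880, (B,merge)→2960, (C,hash)→3440, (C,nl)→24120, (B,nl)→24200; best=2080 via (B,hash)
  {ABC}: card=9600; try (A,hash)→3520, (B,hash)→4560, (A,merge)→12920, (B,merge)→25840, (A,nl)→40480, (B,nl)→240880; best=3520 via (A,hash)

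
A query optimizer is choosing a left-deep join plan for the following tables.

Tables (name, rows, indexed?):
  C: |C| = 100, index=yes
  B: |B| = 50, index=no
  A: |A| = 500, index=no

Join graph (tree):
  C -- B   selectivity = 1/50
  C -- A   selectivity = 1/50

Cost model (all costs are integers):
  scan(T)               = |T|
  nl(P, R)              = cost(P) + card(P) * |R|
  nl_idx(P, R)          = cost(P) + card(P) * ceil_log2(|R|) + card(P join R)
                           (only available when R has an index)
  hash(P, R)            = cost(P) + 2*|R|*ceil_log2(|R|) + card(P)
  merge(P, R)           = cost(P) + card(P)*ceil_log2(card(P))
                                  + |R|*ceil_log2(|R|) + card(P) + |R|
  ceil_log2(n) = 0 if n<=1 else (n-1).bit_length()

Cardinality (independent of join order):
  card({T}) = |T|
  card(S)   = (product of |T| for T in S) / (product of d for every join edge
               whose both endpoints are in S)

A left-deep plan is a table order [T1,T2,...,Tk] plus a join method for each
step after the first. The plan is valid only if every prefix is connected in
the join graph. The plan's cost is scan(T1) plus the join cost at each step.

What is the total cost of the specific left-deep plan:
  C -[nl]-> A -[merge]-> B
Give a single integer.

61450

step 1: scan C: cost=100, card=100
step 2: join A via nl
    card(P join A) = 100*500/(50) = 1000
    cost = 100 + 100*500 = 50100
step 3: join B via merge
    card(P join B) = 1000*50/(50) = 1000
    cost = 50100 + 1000*10 + 50*6 + 1000 + 50 = 61450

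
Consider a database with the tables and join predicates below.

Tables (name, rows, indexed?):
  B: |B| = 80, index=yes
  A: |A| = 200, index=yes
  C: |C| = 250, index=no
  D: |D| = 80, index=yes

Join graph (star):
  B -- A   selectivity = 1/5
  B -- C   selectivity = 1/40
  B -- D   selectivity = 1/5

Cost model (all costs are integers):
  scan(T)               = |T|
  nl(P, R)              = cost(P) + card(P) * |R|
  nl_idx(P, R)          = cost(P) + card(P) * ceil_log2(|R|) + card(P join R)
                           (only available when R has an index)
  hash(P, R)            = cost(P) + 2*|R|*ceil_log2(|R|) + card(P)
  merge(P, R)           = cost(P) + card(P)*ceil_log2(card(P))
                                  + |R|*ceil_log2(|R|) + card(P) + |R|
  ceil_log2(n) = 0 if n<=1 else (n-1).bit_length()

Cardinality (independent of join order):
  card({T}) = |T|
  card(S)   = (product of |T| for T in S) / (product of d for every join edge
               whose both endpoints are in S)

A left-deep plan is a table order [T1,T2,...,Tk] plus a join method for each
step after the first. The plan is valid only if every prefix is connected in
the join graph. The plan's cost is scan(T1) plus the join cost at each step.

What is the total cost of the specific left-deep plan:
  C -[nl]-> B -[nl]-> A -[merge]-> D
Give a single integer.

step 1: scan C: cost=250, card=250
step 2: join B via nl
    card(P join B) = 250*80/(40) = 500
    cost = 250 + 250*80 = 20250
step 3: join A via nl
    card(P join A) = 500*200/(5) = 20000
    cost = 20250 + 500*200 = 120250
step 4: join D via merge
    card(P join D) = 20000*80/(5) = 320000
    cost = 120250 + 20000*15 + 80*7 + 20000 + 80 = 440890

440890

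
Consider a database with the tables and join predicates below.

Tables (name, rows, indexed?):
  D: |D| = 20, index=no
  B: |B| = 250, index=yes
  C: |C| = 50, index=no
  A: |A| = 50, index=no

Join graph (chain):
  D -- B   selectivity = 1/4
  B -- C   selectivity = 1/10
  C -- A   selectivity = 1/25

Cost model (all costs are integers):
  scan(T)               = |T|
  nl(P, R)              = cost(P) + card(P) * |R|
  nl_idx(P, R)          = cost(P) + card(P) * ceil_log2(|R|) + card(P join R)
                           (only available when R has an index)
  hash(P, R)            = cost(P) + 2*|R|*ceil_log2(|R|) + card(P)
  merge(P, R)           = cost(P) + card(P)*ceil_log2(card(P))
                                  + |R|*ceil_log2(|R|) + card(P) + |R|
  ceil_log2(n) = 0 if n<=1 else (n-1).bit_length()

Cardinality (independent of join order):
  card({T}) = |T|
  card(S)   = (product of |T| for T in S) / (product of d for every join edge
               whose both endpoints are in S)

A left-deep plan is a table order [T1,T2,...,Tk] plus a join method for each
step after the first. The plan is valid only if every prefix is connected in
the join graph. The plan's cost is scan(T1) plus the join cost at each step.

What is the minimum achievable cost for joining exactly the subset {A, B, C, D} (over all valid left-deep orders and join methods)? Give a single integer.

5650

Selinger DP over subsets of {A,B,C,D}:
  {D}: scan cost=20, card=20
  {B}: scan cost=250, card=250
  {C}: scan cost=50, card=50
  {A}: scan cost=50, card=50
  {BD}: card=1250; try (D,hash)→700, (B,nl_idx)→1430, (B,merge)→2390, (D,merge)→2620, (B,hash)→4040, (B,nl)→5020 …(+1); best=700 via (D,hash)
  {BC}: card=1250; try (C,hash)→1100, (B,nl_idx)→1700, (B,merge)→2650, (C,merge)→2850, (B,hash)→4100, (B,nl)→12550 …(+1); best=1100 via (C,hash)
  {AC}: card=100; try (C,hash)→700, (A,hash)→700, (C,merge)→750, (A,merge)→750, (C,nl)→2550, (A,nl)→2550; best=700 via (C,hash)
  {BCD}: card=6250; try (D,hash)→2550, (C,hash)→2550, (C,merge)→16050, (D,merge)→16220, (D,nl)→26100, (C,nl)→63200; best=2550 via (D,hash)
  {ABC}: card=2500; try (A,hash)→2950, (B,merge)→3750, (B,nl_idx)→4000, (B,hash)→4800, (A,merge)→16450, (B,nl)→25700 …(+1); best=2950 via (A,hash)
  {ABCD}: card=12500; try (D,hash)→5650, (A,hash)→9400, (D,merge)→35570, (D,nl)→52950, (A,merge)→90400, (A,nl)→315050; best=5650 via (D,hash)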